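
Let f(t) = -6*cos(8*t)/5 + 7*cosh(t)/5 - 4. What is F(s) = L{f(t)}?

By linearity of the Laplace transform, transform each term separately.
(7/5)·[L{cosh(t)} = s/(s^2 - 1)]; (-6/5)·[L{cos(8t)} = s/(s^2 + 64)]; L{-4} = -4/s.

F(s) = -6*s/(5*(s^2 + 64)) + 7*s/(5*(s^2 - 1)) - 4/s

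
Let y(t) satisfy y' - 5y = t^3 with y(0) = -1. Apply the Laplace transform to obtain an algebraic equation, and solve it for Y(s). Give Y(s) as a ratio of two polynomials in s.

Y(s) = (-s^4 + 6)/(s^5 - 5*s^4)

Apply the Laplace transform to the equation.
The derivative rules (L{y'} = sY - y(0) = sY - (-1)) turn the left side into (s - 5)Y - (-1).
The right side is L{t^3} = 6/s^4.
So (s - 5)Y = 6/s^4 + (-1).
Divide through and combine into a single rational function.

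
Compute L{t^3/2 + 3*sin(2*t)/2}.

By linearity of the Laplace transform, transform each term separately.
(1/2)·[L{t^3} = 3!/s^4 = 6/s^4]; (3/2)·[L{sin(2t)} = 2/(s^2 + 4)].

3/(s^2 + 4) + 3/s^4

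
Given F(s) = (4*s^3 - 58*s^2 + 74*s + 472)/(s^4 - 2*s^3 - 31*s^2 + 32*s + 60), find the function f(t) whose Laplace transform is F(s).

f(t) = -exp(6*t) - 5*exp(2*t) + 4*exp(-t) + 6*exp(-5*t)

Factor the denominator: s^4 - 2*s^3 - 31*s^2 + 32*s + 60 = (s - 6)*(s - 2)*(s + 1)*(s + 5).
Partial fraction decomposition gives [4/(s + 1)] + [6/(s + 5)] + [-5/(s - 2)] + [-1/(s - 6)].
Invert each term: 4/(s + 1) ↔ 4e^(-t); 6/(s + 5) ↔ 6e^(-5t); -5/(s - 2) ↔ -5e^(2t); -1/(s - 6) ↔ -e^(6t).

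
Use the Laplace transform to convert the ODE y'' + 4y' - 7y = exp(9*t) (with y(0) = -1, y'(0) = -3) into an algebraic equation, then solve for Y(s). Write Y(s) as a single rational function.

Apply the Laplace transform to the equation.
With L{y''} = s^2 Y - s·y(0) - y'(0) and L{y'} = sY - y(0), with y(0) = -1, y'(0) = -3: the LHS transforms to (s^2 + 4*s - 7)Y - (-s - 7).
The right side is L{exp(9*t)} = 1/(s - 9).
So (s^2 + 4*s - 7)Y = 1/(s - 9) + (-s - 7).
Divide through and combine into a single rational function.

Y(s) = (-s^2 + 2*s + 64)/(s^3 - 5*s^2 - 43*s + 63)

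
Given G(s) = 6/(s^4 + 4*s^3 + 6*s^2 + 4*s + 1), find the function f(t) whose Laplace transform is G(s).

f(t) = t^3*exp(-t)

Rewrite the denominator: s^4 + 4*s^3 + 6*s^2 + 4*s + 1 = (s + 1)^4.
The form in (s + 1) signals a first-shifting-theorem factor e^(-t).
Since L{t^3} = 3!/s^4 = 6/s^4, the inverse is t^3*e^(-t).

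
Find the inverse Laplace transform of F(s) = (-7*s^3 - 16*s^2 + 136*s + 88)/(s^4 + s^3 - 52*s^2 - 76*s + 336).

Factor the denominator: s^4 + s^3 - 52*s^2 - 76*s + 336 = (s - 7)*(s - 2)*(s + 4)*(s + 6).
Partial fraction decomposition gives [-2/(s + 4)] + [-1/(s + 6)] + [-1/(s - 2)] + [-3/(s - 7)].
Invert each term: -2/(s + 4) ↔ -2e^(-4t); -1/(s + 6) ↔ -e^(-6t); -1/(s - 2) ↔ -e^(2t); -3/(s - 7) ↔ -3e^(7t).

-3*exp(7*t) - exp(2*t) - 2*exp(-4*t) - exp(-6*t)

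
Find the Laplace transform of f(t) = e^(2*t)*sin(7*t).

L{sin(7t)} = 7/(s^2 + 49).
By the first shifting theorem, multiplying by e^(2t) replaces s with s - 2.

7/((s - 2)^2 + 49)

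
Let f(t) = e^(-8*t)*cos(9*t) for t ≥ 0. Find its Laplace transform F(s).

F(s) = (s + 8)/((s + 8)^2 + 81)

L{cos(9t)} = s/(s^2 + 81).
By the first shifting theorem, multiplying by e^(-8t) replaces s with s + 8.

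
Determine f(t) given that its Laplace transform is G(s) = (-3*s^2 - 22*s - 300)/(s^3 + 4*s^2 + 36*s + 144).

Factor the denominator: s^3 + 4*s^2 + 36*s + 144 = (s + 4)*(s^2 + 36).
Partial fraction decomposition gives [-5/(s + 4)] + [2*s/(s^2 + 36)] + [-30/(s^2 + 36)].
Invert each term: -5/(s + 4) ↔ -5e^(-4t); 2·s/(s^2 + 36) ↔ 2cos(6t); -5·6/(s^2 + 36) ↔ -5sin(6t).

f(t) = -5*sin(6*t) + 2*cos(6*t) - 5*exp(-4*t)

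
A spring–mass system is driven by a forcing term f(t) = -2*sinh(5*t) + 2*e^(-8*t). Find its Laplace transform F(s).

F(s) = -10/(s^2 - 25) + 2/(s + 8)

By linearity of the Laplace transform, transform each term separately.
(2)·[L{e^(-8t)} = 1/(s + 8)]; (-2)·[L{sinh(5t)} = 5/(s^2 - 25)].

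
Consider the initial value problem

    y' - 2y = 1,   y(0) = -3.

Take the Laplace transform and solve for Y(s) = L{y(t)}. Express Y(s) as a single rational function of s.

Y(s) = (-3*s + 1)/(s^2 - 2*s)

Apply the Laplace transform to the equation.
With L{y'} = sY - y(0) = sY - (-3): the LHS transforms to (s - 2)Y - (-3).
The right side is L{1} = 1/s.
So (s - 2)Y = 1/s + (-3).
Divide through and combine into a single rational function.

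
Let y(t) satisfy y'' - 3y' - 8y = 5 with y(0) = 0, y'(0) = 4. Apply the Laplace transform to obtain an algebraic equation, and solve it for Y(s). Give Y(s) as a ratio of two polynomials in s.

Laplace-transform each side.
Using L{y''} = s^2 Y - s·y(0) - y'(0) and L{y'} = sY - y(0), with y(0) = 0, y'(0) = 4, the left side becomes (s^2 - 3*s - 8)Y - (4).
The right side is L{5} = 5/s.
So (s^2 - 3*s - 8)Y = 5/s + (4).
Divide through and combine into a single rational function.

Y(s) = (4*s + 5)/(s^3 - 3*s^2 - 8*s)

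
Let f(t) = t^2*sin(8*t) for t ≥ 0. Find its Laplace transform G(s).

G(s) = 16*(3*s^2 - 64)/(s^2 + 64)^3

L{sin(8t)} = 8/(s^2 + 64).
Then apply L{t^2·g(t)} = (-1)^2 d^2/ds^2[H(s)] with H(s) = 8/(s^2 + 64):
differentiating 2 times and applying the sign gives 16*(3*s^2 - 64)/(s^2 + 64)^3.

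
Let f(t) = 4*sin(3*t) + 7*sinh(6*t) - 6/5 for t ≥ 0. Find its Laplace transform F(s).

F(s) = 12/(s^2 + 9) + 42/(s^2 - 36) - 6/(5*s)

By linearity of the Laplace transform, transform each term separately.
(7)·[L{sinh(6t)} = 6/(s^2 - 36)]; (4)·[L{sin(3t)} = 3/(s^2 + 9)]; L{-6/5} = (-6/5)/s.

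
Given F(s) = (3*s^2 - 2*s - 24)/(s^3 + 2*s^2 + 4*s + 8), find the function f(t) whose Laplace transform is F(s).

f(t) = -5*sin(2*t) + 4*cos(2*t) - exp(-2*t)

Factor the denominator: s^3 + 2*s^2 + 4*s + 8 = (s + 2)*(s^2 + 4).
Partial fraction decomposition gives [-1/(s + 2)] + [4*s/(s^2 + 4)] + [-10/(s^2 + 4)].
Invert each term: -1/(s + 2) ↔ -e^(-2t); 4·s/(s^2 + 4) ↔ 4cos(2t); -5·2/(s^2 + 4) ↔ -5sin(2t).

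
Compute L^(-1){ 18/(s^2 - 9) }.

6*sinh(3*t)

Since L{sinh(3t)} = 3/(s^2 - 9), the inverse is sinh(3*t), scaled by 6.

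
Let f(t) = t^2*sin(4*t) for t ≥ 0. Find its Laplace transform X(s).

L{sin(4t)} = 4/(s^2 + 16).
Then apply L{t^2·g(t)} = (-1)^2 d^2/ds^2[G(s)] with G(s) = 4/(s^2 + 16):
differentiating 2 times and applying the sign gives 8*(3*s^2 - 16)/(s^2 + 16)^3.

X(s) = 8*(3*s^2 - 16)/(s^2 + 16)^3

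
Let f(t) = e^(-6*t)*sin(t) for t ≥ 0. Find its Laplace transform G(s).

L{sin(t)} = 1/(s^2 + 1).
By the first shifting theorem, multiplying by e^(-6t) replaces s with s + 6.

G(s) = 1/((s + 6)^2 + 1)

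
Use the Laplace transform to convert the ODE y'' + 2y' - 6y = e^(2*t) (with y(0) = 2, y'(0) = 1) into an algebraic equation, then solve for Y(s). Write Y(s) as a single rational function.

Laplace-transform each side.
The derivative rules (L{y''} = s^2 Y - s·y(0) - y'(0) and L{y'} = sY - y(0), with y(0) = 2, y'(0) = 1) turn the left side into (s^2 + 2*s - 6)Y - (2*s + 5).
The right side is L{e^(2*t)} = 1/(s - 2).
So (s^2 + 2*s - 6)Y = 1/(s - 2) + (2*s + 5).
Isolate Y and clear denominators.

Y(s) = (2*s^2 + s - 9)/(s^3 - 10*s + 12)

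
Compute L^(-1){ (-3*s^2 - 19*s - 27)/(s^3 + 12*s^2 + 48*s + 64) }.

Factor the denominator: s^3 + 12*s^2 + 48*s + 64 = (s + 4)^3.
Partial fraction decomposition gives [-3/(s + 4)] + [5/(s + 4)^2] + [(s + 4)^(-3)].
Invert each term: -3/(s + 4) ↔ -3e^(-4t); 5/(s + 4)^2 ↔ 5t·e^(-4t); 1/(s + 4)^3 ↔ (1/2)t^2·e^(-4t).

t^2*exp(-4*t)/2 + 5*t*exp(-4*t) - 3*exp(-4*t)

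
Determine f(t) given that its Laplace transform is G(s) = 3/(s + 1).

Since L{e^(-t)} = 1/(s + 1), the inverse is e^(-t), scaled by 3.

f(t) = 3*exp(-t)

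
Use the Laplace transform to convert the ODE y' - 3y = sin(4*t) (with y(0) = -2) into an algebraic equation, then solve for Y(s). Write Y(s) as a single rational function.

Y(s) = (-2*s^2 - 28)/(s^3 - 3*s^2 + 16*s - 48)

Apply the Laplace transform to the equation.
Using L{y'} = sY - y(0) = sY - (-2), the left side becomes (s - 3)Y - (-2).
The right side is L{sin(4*t)} = 4/(s^2 + 16).
So (s - 3)Y = 4/(s^2 + 16) + (-2).
Divide through and combine into a single rational function.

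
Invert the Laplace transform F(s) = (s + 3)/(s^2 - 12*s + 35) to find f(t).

f(t) = 5*exp(7*t) - 4*exp(5*t)

Factor the denominator: s^2 - 12*s + 35 = (s - 7)*(s - 5).
Partial fraction decomposition gives [5/(s - 7)] + [-4/(s - 5)].
Invert each term: 5/(s - 7) ↔ 5e^(7t); -4/(s - 5) ↔ -4e^(5t).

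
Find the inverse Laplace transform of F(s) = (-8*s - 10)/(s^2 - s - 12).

Factor the denominator: s^2 - s - 12 = (s - 4)*(s + 3).
Partial fraction decomposition gives [-2/(s + 3)] + [-6/(s - 4)].
Invert each term: -2/(s + 3) ↔ -2e^(-3t); -6/(s - 4) ↔ -6e^(4t).

-6*exp(4*t) - 2*exp(-3*t)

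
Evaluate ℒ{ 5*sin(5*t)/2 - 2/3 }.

By linearity of the Laplace transform, transform each term separately.
(5/2)·[L{sin(5t)} = 5/(s^2 + 25)]; L{-2/3} = (-2/3)/s.

25/(2*(s^2 + 25)) - 2/(3*s)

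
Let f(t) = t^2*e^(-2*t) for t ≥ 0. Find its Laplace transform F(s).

L{e^(-2t)} = 1/(s + 2).
Then apply L{t^2·g(t)} = (-1)^2 d^2/ds^2[G(s)] with G(s) = 1/(s + 2):
differentiating 2 times and applying the sign gives 2/(s + 2)^3.

F(s) = 2/(s + 2)^3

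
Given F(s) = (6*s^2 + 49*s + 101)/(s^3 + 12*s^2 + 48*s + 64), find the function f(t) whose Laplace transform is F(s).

f(t) = t^2*exp(-4*t)/2 + t*exp(-4*t) + 6*exp(-4*t)

Factor the denominator: s^3 + 12*s^2 + 48*s + 64 = (s + 4)^3.
Partial fraction decomposition gives [6/(s + 4)] + [(s + 4)^(-2)] + [(s + 4)^(-3)].
Invert each term: 6/(s + 4) ↔ 6e^(-4t); 1/(s + 4)^2 ↔ t·e^(-4t); 1/(s + 4)^3 ↔ (1/2)t^2·e^(-4t).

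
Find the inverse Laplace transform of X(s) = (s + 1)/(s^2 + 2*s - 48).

exp(-t)*cosh(7*t)

Rewrite the denominator: s^2 + 2*s - 48 = (s + 1)^2 - 49.
The form in (s + 1) signals a first-shifting-theorem factor e^(-t).
Since L{cosh(7t)} = s/(s^2 - 49), the inverse is e^(-t)*cosh(7*t).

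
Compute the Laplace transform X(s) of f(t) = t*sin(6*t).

X(s) = 12*s/(s^2 + 36)^2

L{sin(6t)} = 6/(s^2 + 36).
Then apply L{t·g(t)} = -d/ds[G(s)] with G(s) = 6/(s^2 + 36):
differentiating 1 time and applying the sign gives 12*s/(s^2 + 36)^2.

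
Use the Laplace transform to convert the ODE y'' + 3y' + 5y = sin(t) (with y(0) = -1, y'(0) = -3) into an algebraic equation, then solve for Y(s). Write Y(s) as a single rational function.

Y(s) = (-s^3 - 6*s^2 - s - 5)/(s^4 + 3*s^3 + 6*s^2 + 3*s + 5)

Laplace-transform each side.
With L{y''} = s^2 Y - s·y(0) - y'(0) and L{y'} = sY - y(0), with y(0) = -1, y'(0) = -3: the LHS transforms to (s^2 + 3*s + 5)Y - (-s - 6).
The right side is L{sin(t)} = 1/(s^2 + 1).
So (s^2 + 3*s + 5)Y = 1/(s^2 + 1) + (-s - 6).
Isolate Y and clear denominators.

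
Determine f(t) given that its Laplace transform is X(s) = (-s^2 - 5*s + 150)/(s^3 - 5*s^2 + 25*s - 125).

f(t) = 2*exp(5*t) - 4*sin(5*t) - 3*cos(5*t)

Factor the denominator: s^3 - 5*s^2 + 25*s - 125 = (s - 5)*(s^2 + 25).
Partial fraction decomposition gives [2/(s - 5)] + [-3*s/(s^2 + 25)] + [-20/(s^2 + 25)].
Invert each term: 2/(s - 5) ↔ 2e^(5t); -3·s/(s^2 + 25) ↔ -3cos(5t); -4·5/(s^2 + 25) ↔ -4sin(5t).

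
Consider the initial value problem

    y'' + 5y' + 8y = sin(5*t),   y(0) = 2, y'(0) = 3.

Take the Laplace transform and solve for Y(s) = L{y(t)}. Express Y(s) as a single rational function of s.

Y(s) = (2*s^3 + 13*s^2 + 50*s + 330)/(s^4 + 5*s^3 + 33*s^2 + 125*s + 200)

Apply the Laplace transform to the equation.
The derivative rules (L{y''} = s^2 Y - s·y(0) - y'(0) and L{y'} = sY - y(0), with y(0) = 2, y'(0) = 3) turn the left side into (s^2 + 5*s + 8)Y - (2*s + 13).
The right side is L{sin(5*t)} = 5/(s^2 + 25).
So (s^2 + 5*s + 8)Y = 5/(s^2 + 25) + (2*s + 13).
Divide through and combine into a single rational function.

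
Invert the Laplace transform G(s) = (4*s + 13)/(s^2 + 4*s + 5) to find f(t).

f(t) = 5*exp(-2*t)*sin(t) + 4*exp(-2*t)*cos(t)

Complete the square in the denominator: s^2 + 4*s + 5 = (s + 2)^2 + 1^2.
Split the numerator to match: 4*s + 13 = 4·(s + 2) + 5·1.
Invert each term: 4·(s + 2)/((s + 2)^2 + 1) ↔ 4e^(-2t)cos(t); 5·1/((s + 2)^2 + 1) ↔ 5e^(-2t)sin(t).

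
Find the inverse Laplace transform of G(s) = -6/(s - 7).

-6*exp(7*t)

Since L{e^(7t)} = 1/(s - 7), the inverse is e^(7*t), scaled by -6.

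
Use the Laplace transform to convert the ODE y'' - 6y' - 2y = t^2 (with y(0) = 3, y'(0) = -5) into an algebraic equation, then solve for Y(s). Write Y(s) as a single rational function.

Laplace-transform each side.
With L{y''} = s^2 Y - s·y(0) - y'(0) and L{y'} = sY - y(0), with y(0) = 3, y'(0) = -5: the LHS transforms to (s^2 - 6*s - 2)Y - (3*s - 23).
The right side is L{t^2} = 2/s^3.
So (s^2 - 6*s - 2)Y = 2/s^3 + (3*s - 23).
Solve for Y(s) and write it as one ratio of polynomials.

Y(s) = (3*s^4 - 23*s^3 + 2)/(s^5 - 6*s^4 - 2*s^3)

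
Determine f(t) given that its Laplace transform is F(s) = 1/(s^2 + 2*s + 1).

Rewrite the denominator: s^2 + 2*s + 1 = (s + 1)^2.
The form in (s + 1) signals a first-shifting-theorem factor e^(-t).
Since L{t} = 1!/s^2 = 1/s^2, the inverse is t*exp(-t).

f(t) = t*exp(-t)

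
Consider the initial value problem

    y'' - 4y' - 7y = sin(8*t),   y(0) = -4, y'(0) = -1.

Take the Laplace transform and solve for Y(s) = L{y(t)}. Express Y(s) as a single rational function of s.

Y(s) = (-4*s^3 + 15*s^2 - 256*s + 968)/(s^4 - 4*s^3 + 57*s^2 - 256*s - 448)

Laplace-transform each side.
With L{y''} = s^2 Y - s·y(0) - y'(0) and L{y'} = sY - y(0), with y(0) = -4, y'(0) = -1: the LHS transforms to (s^2 - 4*s - 7)Y - (-4*s + 15).
The right side is L{sin(8*t)} = 8/(s^2 + 64).
So (s^2 - 4*s - 7)Y = 8/(s^2 + 64) + (-4*s + 15).
Isolate Y and clear denominators.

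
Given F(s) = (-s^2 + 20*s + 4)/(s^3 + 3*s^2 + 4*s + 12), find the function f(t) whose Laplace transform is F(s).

Factor the denominator: s^3 + 3*s^2 + 4*s + 12 = (s + 3)*(s^2 + 4).
Partial fraction decomposition gives [-5/(s + 3)] + [4*s/(s^2 + 4)] + [8/(s^2 + 4)].
Invert each term: -5/(s + 3) ↔ -5e^(-3t); 4·s/(s^2 + 4) ↔ 4cos(2t); 4·2/(s^2 + 4) ↔ 4sin(2t).

f(t) = 4*sin(2*t) + 4*cos(2*t) - 5*exp(-3*t)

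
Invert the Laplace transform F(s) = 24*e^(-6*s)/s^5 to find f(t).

The factor e^(-6s) signals a time shift by c = 6 (second shifting theorem).
L{t^4} = 4!/s^5 = 24/s^5, so L^-1{24/s^5} = t^4.
Hence the inverse is u(t - 6) times that function evaluated at t - 6.

f(t) = Heaviside(t - 6)*((t - 6)^4)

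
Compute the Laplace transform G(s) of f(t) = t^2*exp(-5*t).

G(s) = 2/(s + 5)^3

L{e^(-5t)} = 1/(s + 5).
Then apply L{t^2·g(t)} = (-1)^2 d^2/ds^2[H(s)] with H(s) = 1/(s + 5):
differentiating 2 times and applying the sign gives 2/(s + 5)^3.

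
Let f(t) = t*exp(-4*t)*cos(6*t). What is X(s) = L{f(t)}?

X(s) = (s - 2)*(s + 10)/(s^2 + 8*s + 52)^2

L{cos(6t)} = s/(s^2 + 36).
Multiplying by e^(-4t) shifts s → s + 4, so L{exp(-4*t)*cos(6*t)} = (s + 4)/((s + 4)^2 + 36).
Then apply L{t·g(t)} = -d/ds[G(s)] with G(s) = (s + 4)/((s + 4)^2 + 36):
differentiating 1 time and applying the sign gives (s - 2)*(s + 10)/(s^2 + 8*s + 52)^2.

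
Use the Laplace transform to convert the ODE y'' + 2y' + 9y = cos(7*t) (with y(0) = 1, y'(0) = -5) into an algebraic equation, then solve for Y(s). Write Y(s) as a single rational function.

Take the Laplace transform of both sides.
With L{y''} = s^2 Y - s·y(0) - y'(0) and L{y'} = sY - y(0), with y(0) = 1, y'(0) = -5: the LHS transforms to (s^2 + 2*s + 9)Y - (s - 3).
The right side is L{cos(7*t)} = s/(s^2 + 49).
So (s^2 + 2*s + 9)Y = s/(s^2 + 49) + (s - 3).
Divide through and combine into a single rational function.

Y(s) = (s^3 - 3*s^2 + 50*s - 147)/(s^4 + 2*s^3 + 58*s^2 + 98*s + 441)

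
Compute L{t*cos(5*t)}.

(s - 5)*(s + 5)/(s^2 + 25)^2

L{cos(5t)} = s/(s^2 + 25).
Then apply L{t·g(t)} = -d/ds[G(s)] with G(s) = s/(s^2 + 25):
differentiating 1 time and applying the sign gives (s - 5)*(s + 5)/(s^2 + 25)^2.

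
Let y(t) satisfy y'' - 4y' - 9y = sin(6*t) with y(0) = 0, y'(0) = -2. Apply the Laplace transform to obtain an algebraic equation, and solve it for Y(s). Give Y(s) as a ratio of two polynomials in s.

Transform both sides with L{·}.
With L{y''} = s^2 Y - s·y(0) - y'(0) and L{y'} = sY - y(0), with y(0) = 0, y'(0) = -2: the LHS transforms to (s^2 - 4*s - 9)Y - (-2).
The right side is L{sin(6*t)} = 6/(s^2 + 36).
So (s^2 - 4*s - 9)Y = 6/(s^2 + 36) + (-2).
Divide through and combine into a single rational function.

Y(s) = (-2*s^2 - 66)/(s^4 - 4*s^3 + 27*s^2 - 144*s - 324)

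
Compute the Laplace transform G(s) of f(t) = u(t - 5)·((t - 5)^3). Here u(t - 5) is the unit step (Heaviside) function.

By the second shifting theorem, L{u(t - c)·g(t - c)} = e^(-cs)·H(s) with c = 5 and H(s) = L{g(t)}.
L{t^3} = 3!/s^4 = 6/s^4.

G(s) = 6*exp(-5*s)/s^4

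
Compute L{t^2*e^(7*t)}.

2/(s - 7)^3

L{e^(7t)} = 1/(s - 7).
Then apply L{t^2·g(t)} = (-1)^2 d^2/ds^2[H(s)] with H(s) = 1/(s - 7):
differentiating 2 times and applying the sign gives 2/(s - 7)^3.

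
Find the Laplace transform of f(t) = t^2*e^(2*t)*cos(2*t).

L{cos(2t)} = s/(s^2 + 4).
Multiplying by e^(2t) shifts s → s - 2, so L{e^(2*t)*cos(2*t)} = (s - 2)/((s - 2)^2 + 4).
Then apply L{t^2·g(t)} = (-1)^2 d^2/ds^2[G(s)] with G(s) = (s - 2)/((s - 2)^2 + 4):
differentiating 2 times and applying the sign gives 2*(s - 2)*(s^2 - 4*s - 8)/(s^2 - 4*s + 8)^3.

2*(s - 2)*(s^2 - 4*s - 8)/(s^2 - 4*s + 8)^3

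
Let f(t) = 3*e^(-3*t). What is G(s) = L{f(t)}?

L{3} = 3/s.
By the first shifting theorem, multiplying by e^(-3t) replaces s with s + 3.

G(s) = 3/(s + 3)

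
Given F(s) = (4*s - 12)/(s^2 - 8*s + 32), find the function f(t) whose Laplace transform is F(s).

f(t) = exp(4*t)*sin(4*t) + 4*exp(4*t)*cos(4*t)

Complete the square in the denominator: s^2 - 8*s + 32 = (s - 4)^2 + 4^2.
Split the numerator to match: 4*s - 12 = 4·(s - 4) + 1·4.
Invert each term: 4·(s - 4)/((s - 4)^2 + 16) ↔ 4e^(4t)cos(4t); 1·4/((s - 4)^2 + 16) ↔ e^(4t)sin(4t).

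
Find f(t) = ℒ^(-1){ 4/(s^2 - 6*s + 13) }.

Rewrite the denominator: s^2 - 6*s + 13 = (s - 3)^2 + 4.
The form in (s - 3) signals a first-shifting-theorem factor e^(3t).
Since L{sin(2t)} = 2/(s^2 + 4), the inverse is e^(3*t)*sin(2*t), scaled by 2.

f(t) = 2*exp(3*t)*sin(2*t)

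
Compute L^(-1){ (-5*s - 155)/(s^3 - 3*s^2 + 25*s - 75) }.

-5*exp(3*t) + 2*sin(5*t) + 5*cos(5*t)

Factor the denominator: s^3 - 3*s^2 + 25*s - 75 = (s - 3)*(s^2 + 25).
Partial fraction decomposition gives [-5/(s - 3)] + [5*s/(s^2 + 25)] + [10/(s^2 + 25)].
Invert each term: -5/(s - 3) ↔ -5e^(3t); 5·s/(s^2 + 25) ↔ 5cos(5t); 2·5/(s^2 + 25) ↔ 2sin(5t).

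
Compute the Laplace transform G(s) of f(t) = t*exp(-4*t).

G(s) = (s + 4)^(-2)

L{t} = 1!/s^2 = 1/s^2.
By the first shifting theorem, multiplying by e^(-4t) replaces s with s + 4.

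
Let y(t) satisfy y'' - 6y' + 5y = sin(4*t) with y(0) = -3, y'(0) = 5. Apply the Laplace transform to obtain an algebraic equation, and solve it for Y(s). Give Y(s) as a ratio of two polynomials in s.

Y(s) = (-3*s^3 + 23*s^2 - 48*s + 372)/(s^4 - 6*s^3 + 21*s^2 - 96*s + 80)

Take the Laplace transform of both sides.
The derivative rules (L{y''} = s^2 Y - s·y(0) - y'(0) and L{y'} = sY - y(0), with y(0) = -3, y'(0) = 5) turn the left side into (s^2 - 6*s + 5)Y - (-3*s + 23).
The right side is L{sin(4*t)} = 4/(s^2 + 16).
So (s^2 - 6*s + 5)Y = 4/(s^2 + 16) + (-3*s + 23).
Isolate Y and clear denominators.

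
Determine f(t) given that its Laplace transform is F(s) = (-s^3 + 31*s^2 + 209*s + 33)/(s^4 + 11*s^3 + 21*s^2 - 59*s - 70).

Factor the denominator: s^4 + 11*s^3 + 21*s^2 - 59*s - 70 = (s - 2)*(s + 1)*(s + 5)*(s + 7).
Partial fraction decomposition gives [2/(s + 1)] + [-2/(s + 5)] + [-4/(s + 7)] + [3/(s - 2)].
Invert each term: 2/(s + 1) ↔ 2e^(-t); -2/(s + 5) ↔ -2e^(-5t); -4/(s + 7) ↔ -4e^(-7t); 3/(s - 2) ↔ 3e^(2t).

f(t) = 3*exp(2*t) + 2*exp(-t) - 2*exp(-5*t) - 4*exp(-7*t)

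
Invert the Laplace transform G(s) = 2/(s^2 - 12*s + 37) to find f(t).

f(t) = 2*exp(6*t)*sin(t)

Rewrite the denominator: s^2 - 12*s + 37 = (s - 6)^2 + 1.
The form in (s - 6) signals a first-shifting-theorem factor e^(6t).
Since L{sin(t)} = 1/(s^2 + 1), the inverse is e^(6*t)*sin(t), scaled by 2.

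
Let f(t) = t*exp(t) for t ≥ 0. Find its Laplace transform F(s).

L{t} = 1!/s^2 = 1/s^2.
By the first shifting theorem, multiplying by e^(t) replaces s with s - 1.

F(s) = (s - 1)^(-2)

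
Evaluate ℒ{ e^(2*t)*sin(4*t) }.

4/((s - 2)^2 + 16)

L{sin(4t)} = 4/(s^2 + 16).
By the first shifting theorem, multiplying by e^(2t) replaces s with s - 2.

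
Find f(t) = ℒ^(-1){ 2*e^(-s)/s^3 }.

f(t) = Heaviside(t - 1)*((t - 1)^2)

The factor e^(-s) signals a time shift by c = 1 (second shifting theorem).
L{t^2} = 2!/s^3 = 2/s^3, so L^-1{2/s^3} = t^2.
Hence the inverse is u(t - 1) times that function evaluated at t - 1.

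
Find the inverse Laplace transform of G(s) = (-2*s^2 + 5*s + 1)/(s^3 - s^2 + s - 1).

2*exp(t) + sin(t) - 4*cos(t)

Factor the denominator: s^3 - s^2 + s - 1 = (s - 1)*(s^2 + 1).
Partial fraction decomposition gives [2/(s - 1)] + [-4*s/(s^2 + 1)] + [1/(s^2 + 1)].
Invert each term: 2/(s - 1) ↔ 2e^(t); -4·s/(s^2 + 1) ↔ -4cos(t); 1·1/(s^2 + 1) ↔ sin(t).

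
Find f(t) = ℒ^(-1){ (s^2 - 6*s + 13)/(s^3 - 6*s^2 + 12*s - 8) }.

Factor the denominator: s^3 - 6*s^2 + 12*s - 8 = (s - 2)^3.
Partial fraction decomposition gives [1/(s - 2)] + [-2/(s - 2)^2] + [5/(s - 2)^3].
Invert each term: 1/(s - 2) ↔ e^(2t); -2/(s - 2)^2 ↔ -2t·e^(2t); 5/(s - 2)^3 ↔ (5/2)t^2·e^(2t).

f(t) = 5*t^2*exp(2*t)/2 - 2*t*exp(2*t) + exp(2*t)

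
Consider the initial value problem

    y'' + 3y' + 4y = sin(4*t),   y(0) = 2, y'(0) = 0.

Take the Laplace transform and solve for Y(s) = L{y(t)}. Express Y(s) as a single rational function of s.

Y(s) = (2*s^3 + 6*s^2 + 32*s + 100)/(s^4 + 3*s^3 + 20*s^2 + 48*s + 64)

Apply the Laplace transform to the equation.
With L{y''} = s^2 Y - s·y(0) - y'(0) and L{y'} = sY - y(0), with y(0) = 2, y'(0) = 0: the LHS transforms to (s^2 + 3*s + 4)Y - (2*s + 6).
The right side is L{sin(4*t)} = 4/(s^2 + 16).
So (s^2 + 3*s + 4)Y = 4/(s^2 + 16) + (2*s + 6).
Divide through and combine into a single rational function.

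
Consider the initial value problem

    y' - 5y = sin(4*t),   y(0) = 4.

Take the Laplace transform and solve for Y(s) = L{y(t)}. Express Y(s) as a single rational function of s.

Y(s) = (4*s^2 + 68)/(s^3 - 5*s^2 + 16*s - 80)

Take the Laplace transform of both sides.
The derivative rules (L{y'} = sY - y(0) = sY - 4) turn the left side into (s - 5)Y - (4).
The right side is L{sin(4*t)} = 4/(s^2 + 16).
So (s - 5)Y = 4/(s^2 + 16) + (4).
Solve for Y(s) and write it as one ratio of polynomials.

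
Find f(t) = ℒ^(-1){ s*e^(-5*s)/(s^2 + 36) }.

The factor e^(-5s) signals a time shift by c = 5 (second shifting theorem).
L{cos(6t)} = s/(s^2 + 36), so L^-1{s/(s^2 + 36)} = cos(6*t).
Hence the inverse is u(t - 5) times that function evaluated at t - 5.

f(t) = Heaviside(t - 5)*(cos(6*t - 30))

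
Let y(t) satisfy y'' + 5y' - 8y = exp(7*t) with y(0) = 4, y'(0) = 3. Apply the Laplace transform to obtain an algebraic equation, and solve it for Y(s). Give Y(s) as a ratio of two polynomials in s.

Laplace-transform each side.
With L{y''} = s^2 Y - s·y(0) - y'(0) and L{y'} = sY - y(0), with y(0) = 4, y'(0) = 3: the LHS transforms to (s^2 + 5*s - 8)Y - (4*s + 23).
The right side is L{exp(7*t)} = 1/(s - 7).
So (s^2 + 5*s - 8)Y = 1/(s - 7) + (4*s + 23).
Isolate Y and clear denominators.

Y(s) = (4*s^2 - 5*s - 160)/(s^3 - 2*s^2 - 43*s + 56)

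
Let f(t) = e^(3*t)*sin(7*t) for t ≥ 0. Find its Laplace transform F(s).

F(s) = 7/((s - 3)^2 + 49)

L{sin(7t)} = 7/(s^2 + 49).
By the first shifting theorem, multiplying by e^(3t) replaces s with s - 3.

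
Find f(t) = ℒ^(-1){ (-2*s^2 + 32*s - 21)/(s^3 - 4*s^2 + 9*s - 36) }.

Factor the denominator: s^3 - 4*s^2 + 9*s - 36 = (s - 4)*(s^2 + 9).
Partial fraction decomposition gives [3/(s - 4)] + [-5*s/(s^2 + 9)] + [12/(s^2 + 9)].
Invert each term: 3/(s - 4) ↔ 3e^(4t); -5·s/(s^2 + 9) ↔ -5cos(3t); 4·3/(s^2 + 9) ↔ 4sin(3t).

f(t) = 3*exp(4*t) + 4*sin(3*t) - 5*cos(3*t)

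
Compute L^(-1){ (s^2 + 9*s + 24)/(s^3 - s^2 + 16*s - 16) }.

Factor the denominator: s^3 - s^2 + 16*s - 16 = (s - 1)*(s^2 + 16).
Partial fraction decomposition gives [2/(s - 1)] + [-s/(s^2 + 16)] + [8/(s^2 + 16)].
Invert each term: 2/(s - 1) ↔ 2e^(t); -1·s/(s^2 + 16) ↔ -cos(4t); 2·4/(s^2 + 16) ↔ 2sin(4t).

2*exp(t) + 2*sin(4*t) - cos(4*t)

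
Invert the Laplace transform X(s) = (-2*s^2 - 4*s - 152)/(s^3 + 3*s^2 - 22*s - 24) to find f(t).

Factor the denominator: s^3 + 3*s^2 - 22*s - 24 = (s - 4)*(s + 1)*(s + 6).
Partial fraction decomposition gives [-4/(s + 6)] + [6/(s + 1)] + [-4/(s - 4)].
Invert each term: -4/(s + 6) ↔ -4e^(-6t); 6/(s + 1) ↔ 6e^(-t); -4/(s - 4) ↔ -4e^(4t).

f(t) = -4*exp(4*t) + 6*exp(-t) - 4*exp(-6*t)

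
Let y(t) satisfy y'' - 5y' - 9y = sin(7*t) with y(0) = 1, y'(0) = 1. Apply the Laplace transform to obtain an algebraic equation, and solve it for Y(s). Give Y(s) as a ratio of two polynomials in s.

Apply the Laplace transform to the equation.
With L{y''} = s^2 Y - s·y(0) - y'(0) and L{y'} = sY - y(0), with y(0) = 1, y'(0) = 1: the LHS transforms to (s^2 - 5*s - 9)Y - (s - 4).
The right side is L{sin(7*t)} = 7/(s^2 + 49).
So (s^2 - 5*s - 9)Y = 7/(s^2 + 49) + (s - 4).
Divide through and combine into a single rational function.

Y(s) = (s^3 - 4*s^2 + 49*s - 189)/(s^4 - 5*s^3 + 40*s^2 - 245*s - 441)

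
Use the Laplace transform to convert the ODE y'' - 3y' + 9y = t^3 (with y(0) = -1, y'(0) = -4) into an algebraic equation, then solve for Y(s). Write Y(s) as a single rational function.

Y(s) = (-s^5 - s^4 + 6)/(s^6 - 3*s^5 + 9*s^4)

Apply the Laplace transform to the equation.
Using L{y''} = s^2 Y - s·y(0) - y'(0) and L{y'} = sY - y(0), with y(0) = -1, y'(0) = -4, the left side becomes (s^2 - 3*s + 9)Y - (-s - 1).
The right side is L{t^3} = 6/s^4.
So (s^2 - 3*s + 9)Y = 6/s^4 + (-s - 1).
Solve for Y(s) and write it as one ratio of polynomials.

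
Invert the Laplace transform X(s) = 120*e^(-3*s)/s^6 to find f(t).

f(t) = Heaviside(t - 3)*((t - 3)^5)

The factor e^(-3s) signals a time shift by c = 3 (second shifting theorem).
L{t^5} = 5!/s^6 = 120/s^6, so L^-1{120/s^6} = t^5.
Hence the inverse is u(t - 3) times that function evaluated at t - 3.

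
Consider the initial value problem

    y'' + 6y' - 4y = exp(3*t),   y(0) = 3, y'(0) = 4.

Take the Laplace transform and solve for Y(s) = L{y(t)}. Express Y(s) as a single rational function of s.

Y(s) = (3*s^2 + 13*s - 65)/(s^3 + 3*s^2 - 22*s + 12)

Laplace-transform each side.
The derivative rules (L{y''} = s^2 Y - s·y(0) - y'(0) and L{y'} = sY - y(0), with y(0) = 3, y'(0) = 4) turn the left side into (s^2 + 6*s - 4)Y - (3*s + 22).
The right side is L{exp(3*t)} = 1/(s - 3).
So (s^2 + 6*s - 4)Y = 1/(s - 3) + (3*s + 22).
Isolate Y and clear denominators.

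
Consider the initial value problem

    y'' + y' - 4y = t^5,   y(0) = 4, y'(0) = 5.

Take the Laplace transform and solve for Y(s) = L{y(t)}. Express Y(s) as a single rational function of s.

Y(s) = (4*s^7 + 9*s^6 + 120)/(s^8 + s^7 - 4*s^6)

Transform both sides with L{·}.
The derivative rules (L{y''} = s^2 Y - s·y(0) - y'(0) and L{y'} = sY - y(0), with y(0) = 4, y'(0) = 5) turn the left side into (s^2 + s - 4)Y - (4*s + 9).
The right side is L{t^5} = 120/s^6.
So (s^2 + s - 4)Y = 120/s^6 + (4*s + 9).
Isolate Y and clear denominators.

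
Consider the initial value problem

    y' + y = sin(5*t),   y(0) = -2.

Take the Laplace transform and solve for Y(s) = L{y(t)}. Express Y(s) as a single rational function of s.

Y(s) = (-2*s^2 - 45)/(s^3 + s^2 + 25*s + 25)

Take the Laplace transform of both sides.
Using L{y'} = sY - y(0) = sY - (-2), the left side becomes (s + 1)Y - (-2).
The right side is L{sin(5*t)} = 5/(s^2 + 25).
So (s + 1)Y = 5/(s^2 + 25) + (-2).
Isolate Y and clear denominators.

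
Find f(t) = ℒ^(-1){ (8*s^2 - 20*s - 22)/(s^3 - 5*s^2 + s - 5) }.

f(t) = 3*exp(5*t) + 5*sin(t) + 5*cos(t)

Factor the denominator: s^3 - 5*s^2 + s - 5 = (s - 5)*(s^2 + 1).
Partial fraction decomposition gives [3/(s - 5)] + [5*s/(s^2 + 1)] + [5/(s^2 + 1)].
Invert each term: 3/(s - 5) ↔ 3e^(5t); 5·s/(s^2 + 1) ↔ 5cos(t); 5·1/(s^2 + 1) ↔ 5sin(t).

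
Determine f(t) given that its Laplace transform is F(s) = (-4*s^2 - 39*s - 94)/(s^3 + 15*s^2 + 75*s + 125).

f(t) = t^2*exp(-5*t)/2 + t*exp(-5*t) - 4*exp(-5*t)

Factor the denominator: s^3 + 15*s^2 + 75*s + 125 = (s + 5)^3.
Partial fraction decomposition gives [-4/(s + 5)] + [(s + 5)^(-2)] + [(s + 5)^(-3)].
Invert each term: -4/(s + 5) ↔ -4e^(-5t); 1/(s + 5)^2 ↔ t·e^(-5t); 1/(s + 5)^3 ↔ (1/2)t^2·e^(-5t).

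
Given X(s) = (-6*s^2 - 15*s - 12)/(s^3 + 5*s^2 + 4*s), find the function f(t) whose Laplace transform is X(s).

Factor the denominator: s^3 + 5*s^2 + 4*s = s*(s + 1)*(s + 4).
Partial fraction decomposition gives [-3/s] + [1/(s + 1)] + [-4/(s + 4)].
Invert each term: -3/(s - 0) ↔ -3e^(0t); 1/(s + 1) ↔ e^(-t); -4/(s + 4) ↔ -4e^(-4t).

f(t) = -3 + exp(-t) - 4*exp(-4*t)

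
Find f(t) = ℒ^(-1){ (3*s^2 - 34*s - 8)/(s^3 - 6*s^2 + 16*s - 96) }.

Factor the denominator: s^3 - 6*s^2 + 16*s - 96 = (s - 6)*(s^2 + 16).
Partial fraction decomposition gives [-2/(s - 6)] + [5*s/(s^2 + 16)] + [-4/(s^2 + 16)].
Invert each term: -2/(s - 6) ↔ -2e^(6t); 5·s/(s^2 + 16) ↔ 5cos(4t); -1·4/(s^2 + 16) ↔ -sin(4t).

f(t) = -2*exp(6*t) - sin(4*t) + 5*cos(4*t)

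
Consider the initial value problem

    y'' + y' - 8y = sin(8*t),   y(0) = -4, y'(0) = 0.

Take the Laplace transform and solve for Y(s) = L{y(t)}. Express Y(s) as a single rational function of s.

Y(s) = (-4*s^3 - 4*s^2 - 256*s - 248)/(s^4 + s^3 + 56*s^2 + 64*s - 512)

Take the Laplace transform of both sides.
Using L{y''} = s^2 Y - s·y(0) - y'(0) and L{y'} = sY - y(0), with y(0) = -4, y'(0) = 0, the left side becomes (s^2 + s - 8)Y - (-4*s - 4).
The right side is L{sin(8*t)} = 8/(s^2 + 64).
So (s^2 + s - 8)Y = 8/(s^2 + 64) + (-4*s - 4).
Solve for Y(s) and write it as one ratio of polynomials.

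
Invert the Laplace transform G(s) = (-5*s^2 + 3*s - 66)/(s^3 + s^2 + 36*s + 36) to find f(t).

Factor the denominator: s^3 + s^2 + 36*s + 36 = (s + 1)*(s^2 + 36).
Partial fraction decomposition gives [-2/(s + 1)] + [-3*s/(s^2 + 36)] + [6/(s^2 + 36)].
Invert each term: -2/(s + 1) ↔ -2e^(-t); -3·s/(s^2 + 36) ↔ -3cos(6t); 1·6/(s^2 + 36) ↔ sin(6t).

f(t) = sin(6*t) - 3*cos(6*t) - 2*exp(-t)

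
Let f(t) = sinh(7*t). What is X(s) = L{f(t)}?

L{sinh(7t)} = 7/(s^2 - 49).

X(s) = 7/(s^2 - 49)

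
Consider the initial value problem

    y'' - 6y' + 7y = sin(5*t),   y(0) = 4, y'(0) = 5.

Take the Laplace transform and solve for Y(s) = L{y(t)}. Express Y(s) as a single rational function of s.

Apply the Laplace transform to the equation.
The derivative rules (L{y''} = s^2 Y - s·y(0) - y'(0) and L{y'} = sY - y(0), with y(0) = 4, y'(0) = 5) turn the left side into (s^2 - 6*s + 7)Y - (4*s - 19).
The right side is L{sin(5*t)} = 5/(s^2 + 25).
So (s^2 - 6*s + 7)Y = 5/(s^2 + 25) + (4*s - 19).
Solve for Y(s) and write it as one ratio of polynomials.

Y(s) = (4*s^3 - 19*s^2 + 100*s - 470)/(s^4 - 6*s^3 + 32*s^2 - 150*s + 175)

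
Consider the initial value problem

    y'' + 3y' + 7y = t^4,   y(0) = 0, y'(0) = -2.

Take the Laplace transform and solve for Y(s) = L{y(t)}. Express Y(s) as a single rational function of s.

Y(s) = (-2*s^5 + 24)/(s^7 + 3*s^6 + 7*s^5)

Transform both sides with L{·}.
The derivative rules (L{y''} = s^2 Y - s·y(0) - y'(0) and L{y'} = sY - y(0), with y(0) = 0, y'(0) = -2) turn the left side into (s^2 + 3*s + 7)Y - (-2).
The right side is L{t^4} = 24/s^5.
So (s^2 + 3*s + 7)Y = 24/s^5 + (-2).
Isolate Y and clear denominators.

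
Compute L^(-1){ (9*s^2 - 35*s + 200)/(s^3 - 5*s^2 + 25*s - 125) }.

5*exp(5*t) - 3*sin(5*t) + 4*cos(5*t)

Factor the denominator: s^3 - 5*s^2 + 25*s - 125 = (s - 5)*(s^2 + 25).
Partial fraction decomposition gives [5/(s - 5)] + [4*s/(s^2 + 25)] + [-15/(s^2 + 25)].
Invert each term: 5/(s - 5) ↔ 5e^(5t); 4·s/(s^2 + 25) ↔ 4cos(5t); -3·5/(s^2 + 25) ↔ -3sin(5t).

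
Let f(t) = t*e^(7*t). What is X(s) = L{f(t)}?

X(s) = (s - 7)^(-2)

L{t} = 1!/s^2 = 1/s^2.
By the first shifting theorem, multiplying by e^(7t) replaces s with s - 7.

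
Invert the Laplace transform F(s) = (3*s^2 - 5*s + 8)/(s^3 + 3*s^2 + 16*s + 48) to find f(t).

Factor the denominator: s^3 + 3*s^2 + 16*s + 48 = (s + 3)*(s^2 + 16).
Partial fraction decomposition gives [2/(s + 3)] + [s/(s^2 + 16)] + [-8/(s^2 + 16)].
Invert each term: 2/(s + 3) ↔ 2e^(-3t); 1·s/(s^2 + 16) ↔ cos(4t); -2·4/(s^2 + 16) ↔ -2sin(4t).

f(t) = -2*sin(4*t) + cos(4*t) + 2*exp(-3*t)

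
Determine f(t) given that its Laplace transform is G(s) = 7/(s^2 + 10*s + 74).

f(t) = exp(-5*t)*sin(7*t)

Rewrite the denominator: s^2 + 10*s + 74 = (s + 5)^2 + 49.
The form in (s + 5) signals a first-shifting-theorem factor e^(-5t).
Since L{sin(7t)} = 7/(s^2 + 49), the inverse is e^(-5*t)*sin(7*t).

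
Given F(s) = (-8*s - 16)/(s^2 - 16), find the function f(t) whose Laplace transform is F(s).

Factor the denominator: s^2 - 16 = (s - 4)*(s + 4).
Partial fraction decomposition gives [-6/(s - 4)] + [-2/(s + 4)].
Invert each term: -6/(s - 4) ↔ -6e^(4t); -2/(s + 4) ↔ -2e^(-4t).

f(t) = -6*exp(4*t) - 2*exp(-4*t)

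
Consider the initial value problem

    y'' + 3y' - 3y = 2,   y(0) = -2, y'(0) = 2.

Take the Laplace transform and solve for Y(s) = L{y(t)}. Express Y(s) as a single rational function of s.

Take the Laplace transform of both sides.
With L{y''} = s^2 Y - s·y(0) - y'(0) and L{y'} = sY - y(0), with y(0) = -2, y'(0) = 2: the LHS transforms to (s^2 + 3*s - 3)Y - (-2*s - 4).
The right side is L{2} = 2/s.
So (s^2 + 3*s - 3)Y = 2/s + (-2*s - 4).
Divide through and combine into a single rational function.

Y(s) = (-2*s^2 - 4*s + 2)/(s^3 + 3*s^2 - 3*s)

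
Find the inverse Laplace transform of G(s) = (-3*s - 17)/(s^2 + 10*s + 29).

-exp(-5*t)*sin(2*t) - 3*exp(-5*t)*cos(2*t)

Complete the square in the denominator: s^2 + 10*s + 29 = (s + 5)^2 + 2^2.
Split the numerator to match: -3*s - 17 = -3·(s + 5) - 1·2.
Invert each term: -3·(s + 5)/((s + 5)^2 + 4) ↔ -3e^(-5t)cos(2t); -1·2/((s + 5)^2 + 4) ↔ -e^(-5t)sin(2t).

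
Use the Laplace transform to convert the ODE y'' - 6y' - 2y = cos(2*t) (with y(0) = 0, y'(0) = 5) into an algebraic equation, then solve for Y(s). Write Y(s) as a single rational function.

Apply the Laplace transform to the equation.
Using L{y''} = s^2 Y - s·y(0) - y'(0) and L{y'} = sY - y(0), with y(0) = 0, y'(0) = 5, the left side becomes (s^2 - 6*s - 2)Y - (5).
The right side is L{cos(2*t)} = s/(s^2 + 4).
So (s^2 - 6*s - 2)Y = s/(s^2 + 4) + (5).
Isolate Y and clear denominators.

Y(s) = (5*s^2 + s + 20)/(s^4 - 6*s^3 + 2*s^2 - 24*s - 8)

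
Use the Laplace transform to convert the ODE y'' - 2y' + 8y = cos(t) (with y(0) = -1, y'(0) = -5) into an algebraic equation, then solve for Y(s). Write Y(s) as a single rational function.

Y(s) = (-s^3 - 3*s^2 - 3)/(s^4 - 2*s^3 + 9*s^2 - 2*s + 8)

Take the Laplace transform of both sides.
Using L{y''} = s^2 Y - s·y(0) - y'(0) and L{y'} = sY - y(0), with y(0) = -1, y'(0) = -5, the left side becomes (s^2 - 2*s + 8)Y - (-s - 3).
The right side is L{cos(t)} = s/(s^2 + 1).
So (s^2 - 2*s + 8)Y = s/(s^2 + 1) + (-s - 3).
Solve for Y(s) and write it as one ratio of polynomials.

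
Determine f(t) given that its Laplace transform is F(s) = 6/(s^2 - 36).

f(t) = sinh(6*t)

Since L{sinh(6t)} = 6/(s^2 - 36), the inverse is sinh(6*t).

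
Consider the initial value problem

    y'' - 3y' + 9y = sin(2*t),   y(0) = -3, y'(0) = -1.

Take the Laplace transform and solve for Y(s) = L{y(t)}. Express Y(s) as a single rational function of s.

Y(s) = (-3*s^3 + 8*s^2 - 12*s + 34)/(s^4 - 3*s^3 + 13*s^2 - 12*s + 36)

Transform both sides with L{·}.
Using L{y''} = s^2 Y - s·y(0) - y'(0) and L{y'} = sY - y(0), with y(0) = -3, y'(0) = -1, the left side becomes (s^2 - 3*s + 9)Y - (-3*s + 8).
The right side is L{sin(2*t)} = 2/(s^2 + 4).
So (s^2 - 3*s + 9)Y = 2/(s^2 + 4) + (-3*s + 8).
Isolate Y and clear denominators.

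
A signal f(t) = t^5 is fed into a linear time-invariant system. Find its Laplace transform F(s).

L{t^5} = 5!/s^6 = 120/s^6.

F(s) = 120/s^6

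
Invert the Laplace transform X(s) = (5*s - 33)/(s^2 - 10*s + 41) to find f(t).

f(t) = -2*exp(5*t)*sin(4*t) + 5*exp(5*t)*cos(4*t)

Complete the square in the denominator: s^2 - 10*s + 41 = (s - 5)^2 + 4^2.
Split the numerator to match: 5*s - 33 = 5·(s - 5) - 2·4.
Invert each term: 5·(s - 5)/((s - 5)^2 + 16) ↔ 5e^(5t)cos(4t); -2·4/((s - 5)^2 + 16) ↔ -2e^(5t)sin(4t).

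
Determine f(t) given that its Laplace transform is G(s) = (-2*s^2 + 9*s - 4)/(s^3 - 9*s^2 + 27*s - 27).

Factor the denominator: s^3 - 9*s^2 + 27*s - 27 = (s - 3)^3.
Partial fraction decomposition gives [-2/(s - 3)] + [-3/(s - 3)^2] + [5/(s - 3)^3].
Invert each term: -2/(s - 3) ↔ -2e^(3t); -3/(s - 3)^2 ↔ -3t·e^(3t); 5/(s - 3)^3 ↔ (5/2)t^2·e^(3t).

f(t) = 5*t^2*exp(3*t)/2 - 3*t*exp(3*t) - 2*exp(3*t)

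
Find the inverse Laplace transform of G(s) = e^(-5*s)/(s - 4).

The factor e^(-5s) signals a time shift by c = 5 (second shifting theorem).
L{e^(4t)} = 1/(s - 4), so L^-1{1/(s - 4)} = e^(4*t).
Hence the inverse is u(t - 5) times that function evaluated at t - 5.

Heaviside(t - 5)*(exp(4*t - 20))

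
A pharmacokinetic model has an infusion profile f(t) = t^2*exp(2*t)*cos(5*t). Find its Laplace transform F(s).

F(s) = 2*(s - 2)*(s^2 - 4*s - 71)/(s^2 - 4*s + 29)^3

L{cos(5t)} = s/(s^2 + 25).
Multiplying by e^(2t) shifts s → s - 2, so L{exp(2*t)*cos(5*t)} = (s - 2)/((s - 2)^2 + 25).
Then apply L{t^2·g(t)} = (-1)^2 d^2/ds^2[G(s)] with G(s) = (s - 2)/((s - 2)^2 + 25):
differentiating 2 times and applying the sign gives 2*(s - 2)*(s^2 - 4*s - 71)/(s^2 - 4*s + 29)^3.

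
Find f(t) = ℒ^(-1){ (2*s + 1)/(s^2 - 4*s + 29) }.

Complete the square in the denominator: s^2 - 4*s + 29 = (s - 2)^2 + 5^2.
Split the numerator to match: 2*s + 1 = 2·(s - 2) + 1·5.
Invert each term: 2·(s - 2)/((s - 2)^2 + 25) ↔ 2e^(2t)cos(5t); 1·5/((s - 2)^2 + 25) ↔ e^(2t)sin(5t).

f(t) = exp(2*t)*sin(5*t) + 2*exp(2*t)*cos(5*t)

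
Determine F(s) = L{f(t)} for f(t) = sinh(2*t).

L{sinh(2t)} = 2/(s^2 - 4).

F(s) = 2/(s^2 - 4)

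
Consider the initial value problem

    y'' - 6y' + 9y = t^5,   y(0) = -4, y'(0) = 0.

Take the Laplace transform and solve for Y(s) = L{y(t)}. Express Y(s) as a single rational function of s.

Y(s) = (-4*s^7 + 24*s^6 + 120)/(s^8 - 6*s^7 + 9*s^6)

Laplace-transform each side.
Using L{y''} = s^2 Y - s·y(0) - y'(0) and L{y'} = sY - y(0), with y(0) = -4, y'(0) = 0, the left side becomes (s^2 - 6*s + 9)Y - (-4*s + 24).
The right side is L{t^5} = 120/s^6.
So (s^2 - 6*s + 9)Y = 120/s^6 + (-4*s + 24).
Isolate Y and clear denominators.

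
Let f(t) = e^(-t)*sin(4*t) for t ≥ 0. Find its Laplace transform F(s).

F(s) = 4/((s + 1)^2 + 16)

L{sin(4t)} = 4/(s^2 + 16).
By the first shifting theorem, multiplying by e^(-t) replaces s with s + 1.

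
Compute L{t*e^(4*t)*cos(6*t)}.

(s - 10)*(s + 2)/(s^2 - 8*s + 52)^2

L{cos(6t)} = s/(s^2 + 36).
Multiplying by e^(4t) shifts s → s - 4, so L{e^(4*t)*cos(6*t)} = (s - 4)/((s - 4)^2 + 36).
Then apply L{t·g(t)} = -d/ds[H(s)] with H(s) = (s - 4)/((s - 4)^2 + 36):
differentiating 1 time and applying the sign gives (s - 10)*(s + 2)/(s^2 - 8*s + 52)^2.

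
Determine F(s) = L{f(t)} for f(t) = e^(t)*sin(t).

L{sin(t)} = 1/(s^2 + 1).
By the first shifting theorem, multiplying by e^(t) replaces s with s - 1.

F(s) = 1/((s - 1)^2 + 1)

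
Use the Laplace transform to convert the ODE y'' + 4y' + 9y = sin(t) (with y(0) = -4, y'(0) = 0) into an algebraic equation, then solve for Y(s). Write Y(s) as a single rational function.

Y(s) = (-4*s^3 - 16*s^2 - 4*s - 15)/(s^4 + 4*s^3 + 10*s^2 + 4*s + 9)

Transform both sides with L{·}.
With L{y''} = s^2 Y - s·y(0) - y'(0) and L{y'} = sY - y(0), with y(0) = -4, y'(0) = 0: the LHS transforms to (s^2 + 4*s + 9)Y - (-4*s - 16).
The right side is L{sin(t)} = 1/(s^2 + 1).
So (s^2 + 4*s + 9)Y = 1/(s^2 + 1) + (-4*s - 16).
Solve for Y(s) and write it as one ratio of polynomials.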